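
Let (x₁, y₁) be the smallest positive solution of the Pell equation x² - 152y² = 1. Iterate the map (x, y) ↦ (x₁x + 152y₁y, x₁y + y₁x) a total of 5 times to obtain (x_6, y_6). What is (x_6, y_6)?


Step 1: Find the fundamental solution (x₁, y₁) of x² - 152y² = 1.
  Expand √152 as a continued fraction. a₀ = ⌊√152⌋ = 12; iterate m_{k+1} = d_k·a_k − m_k, d_{k+1} = (152 − m_{k+1}²)/d_k, a_{k+1} = ⌊(a₀ + m_{k+1})/d_{k+1}⌋ (starting m₀ = 0, d₀ = 1), with convergents p_k = a_k·p_{k-1} + p_{k-2}, q_k = a_k·q_{k-1} + q_{k-2} (p₋₁ = 1, q₋₁ = 0):
  k = 0: a₀ = 12; p₀/q₀ = 12/1; p₀² − 152·q₀² = 144 − 152 = -8.
  k = 1: m = 12, d = 8, a = ⌊(12 + 12)/8⌋ = 3; p/q = (3·12 + 1)/(3·1 + 0) = 37/3; p² − 152·q² = 1369 − 1368 = 1.
  The first convergent with p² − 152·q² = 1 gives the fundamental solution (x₁, y₁) = (37, 3).
Step 2: Apply the recurrence (x_{n+1}, y_{n+1}) = (x₁x_n + 152y₁y_n, x₁y_n + y₁x_n) repeatedly.
  From (x_1, y_1) = (37, 3): x_2 = 37·37 + 152·3·3 = 2737; y_2 = 37·3 + 3·37 = 222.
  From (x_2, y_2) = (2737, 222): x_3 = 37·2737 + 152·3·222 = 202501; y_3 = 37·222 + 3·2737 = 16425.
  From (x_3, y_3) = (202501, 16425): x_4 = 37·202501 + 152·3·16425 = 14982337; y_4 = 37·16425 + 3·202501 = 1215228.
  From (x_4, y_4) = (14982337, 1215228): x_5 = 37·14982337 + 152·3·1215228 = 1108490437; y_5 = 37·1215228 + 3·14982337 = 89910447.
  From (x_5, y_5) = (1108490437, 89910447): x_6 = 37·1108490437 + 152·3·89910447 = 82013310001; y_6 = 37·89910447 + 3·1108490437 = 6652157850.
Step 3: Verify x_6² - 152·y_6² = 6726183017320126620001 - 6726183017320126620000 = 1 (should be 1). ✓

(x_1, y_1) = (37, 3); (x_6, y_6) = (82013310001, 6652157850).


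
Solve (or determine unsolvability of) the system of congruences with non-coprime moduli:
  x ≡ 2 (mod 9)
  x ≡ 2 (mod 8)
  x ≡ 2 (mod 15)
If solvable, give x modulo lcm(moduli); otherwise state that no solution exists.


Moduli 9, 8, 15 are not pairwise coprime, so CRT works modulo lcm(m_i) when all pairwise compatibility conditions hold.
Pairwise compatibility: gcd(m_i, m_j) must divide a_i - a_j for every pair.
Merge one congruence at a time:
  Start: x ≡ 2 (mod 9).
  Combine with x ≡ 2 (mod 8): gcd(9, 8) = 1; 2 - 2 = 0, which IS divisible by 1, so compatible.
    Write x = 2 + 9·t and substitute into x ≡ 2 (mod 8): 9·t ≡ 2 − 2 = 0 (mod 8).
    Reduce coefficients mod 8: 1·t ≡ 0 (mod 8).
    So t ≡ 0 (mod 8).
    Then x = 2 + 9·0 = 2, valid modulo lcm(9, 8) = 72: x ≡ 2 (mod 72).
  Combine with x ≡ 2 (mod 15): gcd(72, 15) = 3; 2 - 2 = 0, which IS divisible by 3, so compatible.
    Write x = 2 + 72·t and substitute into x ≡ 2 (mod 15): 72·t ≡ 2 − 2 = 0 (mod 15).
    Divide the congruence (and modulus) by g = 3: 24·t ≡ 0 (mod 5).
    Reduce coefficients mod 5: 4·t ≡ 0 (mod 5).
    The inverse of 4 mod 5 is 4 (since 4·4 = 16 = 3·5 + 1), so t ≡ 4·0 = 0 ≡ 0 (mod 5).
    Then x = 2 + 72·0 = 2, valid modulo lcm(72, 15) = 360: x ≡ 2 (mod 360).
Verify: 2 mod 9 = 2, 2 mod 8 = 2, 2 mod 15 = 2.

x ≡ 2 (mod 360).


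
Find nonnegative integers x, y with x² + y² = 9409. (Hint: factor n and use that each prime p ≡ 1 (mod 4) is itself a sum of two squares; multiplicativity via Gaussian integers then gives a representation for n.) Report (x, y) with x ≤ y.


Step 1: Factor n = 9409 = 97^2.
Step 2: Check the mod-4 condition on each prime factor: 97 ≡ 1 (mod 4), exponent 2.
All primes ≡ 3 (mod 4) appear to even exponent (or don't appear), so by the two-squares theorem n IS expressible as a sum of two squares.
Step 3: Build a representation. Here n = 97 · 97 is a product of primes ≡ 1 (mod 4). Each prime p ≡ 1 (mod 4) is itself a sum of two squares; find a² by testing p − a² for a perfect square:
  97: 97 − 1² = 96, 97 − 2² = 93, 97 − 3² = 88, 97 − 4² = 81 = 9² ⇒ 97 = 4² + 9².
  Combine using the Brahmagupta–Fibonacci identity (a² + b²)(c² + d²) = (ac − bd)² + (ad + bc)² = (ac + bd)² + (ad − bc)²:
  97 · 97 = 9409: from (4² + 9²)(4² + 9²), take (4·4 − 9·9, 4·9 + 9·4) = (16 − 81, 36 + 36) = (-65, 72); dropping signs (only squares matter) gives (65, 72); check 65² + 72² = 4225 + 5184 = 9409 ✓.
Step 4: Order so x ≤ y and verify: 65² + 72² = 4225 + 5184 = 9409 = n. ✓

n = 9409 = 65² + 72² (one valid representation with x ≤ y).


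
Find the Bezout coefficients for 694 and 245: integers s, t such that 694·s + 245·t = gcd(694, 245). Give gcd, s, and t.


Euclidean algorithm on (694, 245) — divide until remainder is 0:
  694 = 2 · 245 + 204
  245 = 1 · 204 + 41
  204 = 4 · 41 + 40
  41 = 1 · 40 + 1
  40 = 40 · 1 + 0
gcd(694, 245) = 1.
Track Bezout coefficients alongside the remainders: start with r₀ = 694 = a·1 + b·0 (s = 1, t = 0) and r₁ = 245 = a·0 + b·1 (s = 0, t = 1); each new remainder r_{k+1} = r_{k-1} − q_k·r_k inherits s_{k+1} = s_{k-1} − q_k·s_k, t_{k+1} = t_{k-1} − q_k·t_k, so r_k = a·s_k + b·t_k at every step:
  q = 2: r = 204, s = 1 − 2·0 = 1, t = 0 − 2·1 = -2  (check: 694·1 + 245·(-2) = 204)
  q = 1: r = 41, s = 0 − 1·1 = -1, t = 1 − 1·(-2) = 3  (check: 694·(-1) + 245·3 = 41)
  q = 4: r = 40, s = 1 − 4·(-1) = 5, t = -2 − 4·3 = -14  (check: 694·5 + 245·(-14) = 40)
  q = 1: r = 1, s = -1 − 1·5 = -6, t = 3 − 1·(-14) = 17  (check: 694·(-6) + 245·17 = 1)
The row with r = 1 (the gcd) gives the Bezout coefficients s = -6, t = 17.
Result: 694 · (-6) + 245 · (17) = 1.

gcd(694, 245) = 1; s = -6, t = 17 (check: 694·(-6) + 245·17 = 1).


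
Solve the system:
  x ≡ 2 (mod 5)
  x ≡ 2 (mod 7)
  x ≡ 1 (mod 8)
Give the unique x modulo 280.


Moduli 5, 7, 8 are pairwise coprime; by CRT there is a unique solution modulo M = 5 · 7 · 8 = 280.
Solve pairwise, accumulating the modulus:
  Start with x ≡ 2 (mod 5).
  Combine with x ≡ 2 (mod 7): since gcd(5, 7) = 1, we get a unique residue mod 35.
    Write x = 2 + 5·t and substitute into x ≡ 2 (mod 7): 5·t ≡ 2 − 2 = 0 (mod 7).
    The inverse of 5 mod 7 is 3 (since 5·3 = 15 = 2·7 + 1), so t ≡ 3·0 = 0 ≡ 0 (mod 7).
    Then x = 2 + 5·0 = 2, valid modulo lcm(5, 7) = 35: x ≡ 2 (mod 35).
  Combine with x ≡ 1 (mod 8): since gcd(35, 8) = 1, we get a unique residue mod 280.
    Write x = 2 + 35·t and substitute into x ≡ 1 (mod 8): 35·t ≡ 1 − 2 = -1 (mod 8).
    Reduce coefficients mod 8: 3·t ≡ 7 (mod 8).
    The inverse of 3 mod 8 is 3 (since 3·3 = 9 = 1·8 + 1), so t ≡ 3·7 = 21 ≡ 5 (mod 8).
    Then x = 2 + 35·5 = 177, valid modulo lcm(35, 8) = 280: x ≡ 177 (mod 280).
Verify: 177 mod 5 = 2 ✓, 177 mod 7 = 2 ✓, 177 mod 8 = 1 ✓.

x ≡ 177 (mod 280).


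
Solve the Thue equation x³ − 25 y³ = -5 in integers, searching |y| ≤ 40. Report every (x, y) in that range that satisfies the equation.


The equation is x³ - 25y³ = -5. For fixed y, x³ = 25·y³ − 5, so a solution requires the RHS to be a perfect cube.
Strategy: iterate y from -40 to 40, compute RHS = 25·y³ − 5, and check whether it is a (positive or negative) perfect cube.
Check small values of y:
  y = 0: RHS = -5 is not a perfect cube.
  y = 1: RHS = 20 is not a perfect cube.
  y = -1: RHS = -30 is not a perfect cube.
  y = 2: RHS = 195 is not a perfect cube.
  y = -2: RHS = -205 is not a perfect cube.
  y = 3: RHS = 670 is not a perfect cube.
  y = -3: RHS = -680 is not a perfect cube.
Continuing the search up to |y| = 40 finds no solutions either.
No (x, y) in the scanned range satisfies the equation.

No integer solutions with |y| ≤ 40.


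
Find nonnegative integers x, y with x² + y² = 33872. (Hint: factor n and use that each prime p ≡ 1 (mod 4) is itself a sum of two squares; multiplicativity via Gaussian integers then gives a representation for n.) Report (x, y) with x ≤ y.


Step 1: Factor n = 33872 = 2^4 · 29 · 73.
Step 2: Check the mod-4 condition on each prime factor: 2 = 2 (special); 29 ≡ 1 (mod 4), exponent 1; 73 ≡ 1 (mod 4), exponent 1.
All primes ≡ 3 (mod 4) appear to even exponent (or don't appear), so by the two-squares theorem n IS expressible as a sum of two squares.
Step 3: Build a representation. Group n = k² · m with k = 4 and m = 29 · 73 = 2117 (a product of primes ≡ 1 (mod 4)); a representation of m scales to one of n via (k·x)² + (k·y)² = k²(x² + y²). Each prime p ≡ 1 (mod 4) is itself a sum of two squares; find a² by testing p − a² for a perfect square:
  29: 29 − 1² = 28, 29 − 2² = 25 = 5² ⇒ 29 = 2² + 5².
  73: 73 − 1² = 72, 73 − 2² = 69, 73 − 3² = 64 = 8² ⇒ 73 = 3² + 8².
  Combine using the Brahmagupta–Fibonacci identity (a² + b²)(c² + d²) = (ac − bd)² + (ad + bc)² = (ac + bd)² + (ad − bc)²:
  29 · 73 = 2117: from (2² + 5²)(3² + 8²), take (2·3 − 5·8, 2·8 + 5·3) = (6 − 40, 16 + 15) = (-34, 31); dropping signs (only squares matter) gives (34, 31); check 34² + 31² = 1156 + 961 = 2117 ✓.
  Scale by k = 4: (4·34, 4·31) = (136, 124).
Step 4: Order so x ≤ y and verify: 124² + 136² = 15376 + 18496 = 33872 = n. ✓

n = 33872 = 124² + 136² (one valid representation with x ≤ y).


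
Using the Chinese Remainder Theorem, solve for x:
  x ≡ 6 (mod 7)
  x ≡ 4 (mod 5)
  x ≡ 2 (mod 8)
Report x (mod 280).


Moduli 7, 5, 8 are pairwise coprime; by CRT there is a unique solution modulo M = 7 · 5 · 8 = 280.
Solve pairwise, accumulating the modulus:
  Start with x ≡ 6 (mod 7).
  Combine with x ≡ 4 (mod 5): since gcd(7, 5) = 1, we get a unique residue mod 35.
    Write x = 6 + 7·t and substitute into x ≡ 4 (mod 5): 7·t ≡ 4 − 6 = -2 (mod 5).
    Reduce coefficients mod 5: 2·t ≡ 3 (mod 5).
    The inverse of 2 mod 5 is 3 (since 2·3 = 6 = 1·5 + 1), so t ≡ 3·3 = 9 ≡ 4 (mod 5).
    Then x = 6 + 7·4 = 34, valid modulo lcm(7, 5) = 35: x ≡ 34 (mod 35).
  Combine with x ≡ 2 (mod 8): since gcd(35, 8) = 1, we get a unique residue mod 280.
    Write x = 34 + 35·t and substitute into x ≡ 2 (mod 8): 35·t ≡ 2 − 34 = -32 (mod 8).
    Reduce coefficients mod 8: 3·t ≡ 0 (mod 8).
    The inverse of 3 mod 8 is 3 (since 3·3 = 9 = 1·8 + 1), so t ≡ 3·0 = 0 ≡ 0 (mod 8).
    Then x = 34 + 35·0 = 34, valid modulo lcm(35, 8) = 280: x ≡ 34 (mod 280).
Verify: 34 mod 7 = 6 ✓, 34 mod 5 = 4 ✓, 34 mod 8 = 2 ✓.

x ≡ 34 (mod 280).


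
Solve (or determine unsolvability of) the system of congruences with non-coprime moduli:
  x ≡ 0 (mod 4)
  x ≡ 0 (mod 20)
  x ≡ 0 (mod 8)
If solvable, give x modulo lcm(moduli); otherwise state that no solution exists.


Moduli 4, 20, 8 are not pairwise coprime, so CRT works modulo lcm(m_i) when all pairwise compatibility conditions hold.
Pairwise compatibility: gcd(m_i, m_j) must divide a_i - a_j for every pair.
Merge one congruence at a time:
  Start: x ≡ 0 (mod 4).
  Combine with x ≡ 0 (mod 20): gcd(4, 20) = 4; 0 - 0 = 0, which IS divisible by 4, so compatible.
    Write x = 0 + 4·t and substitute into x ≡ 0 (mod 20): 4·t ≡ 0 − 0 = 0 (mod 20).
    Divide the congruence (and modulus) by g = 4: 1·t ≡ 0 (mod 5).
    So t ≡ 0 (mod 5).
    Then x = 0 + 4·0 = 0, valid modulo lcm(4, 20) = 20: x ≡ 0 (mod 20).
  Combine with x ≡ 0 (mod 8): gcd(20, 8) = 4; 0 - 0 = 0, which IS divisible by 4, so compatible.
    Write x = 0 + 20·t and substitute into x ≡ 0 (mod 8): 20·t ≡ 0 − 0 = 0 (mod 8).
    Divide the congruence (and modulus) by g = 4: 5·t ≡ 0 (mod 2).
    Reduce coefficients mod 2: 1·t ≡ 0 (mod 2).
    So t ≡ 0 (mod 2).
    Then x = 0 + 20·0 = 0, valid modulo lcm(20, 8) = 40: x ≡ 0 (mod 40).
Verify: 0 mod 4 = 0, 0 mod 20 = 0, 0 mod 8 = 0.

x ≡ 0 (mod 40).


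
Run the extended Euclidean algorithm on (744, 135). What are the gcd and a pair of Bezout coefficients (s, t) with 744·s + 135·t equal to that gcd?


Euclidean algorithm on (744, 135) — divide until remainder is 0:
  744 = 5 · 135 + 69
  135 = 1 · 69 + 66
  69 = 1 · 66 + 3
  66 = 22 · 3 + 0
gcd(744, 135) = 3.
Track Bezout coefficients alongside the remainders: start with r₀ = 744 = a·1 + b·0 (s = 1, t = 0) and r₁ = 135 = a·0 + b·1 (s = 0, t = 1); each new remainder r_{k+1} = r_{k-1} − q_k·r_k inherits s_{k+1} = s_{k-1} − q_k·s_k, t_{k+1} = t_{k-1} − q_k·t_k, so r_k = a·s_k + b·t_k at every step:
  q = 5: r = 69, s = 1 − 5·0 = 1, t = 0 − 5·1 = -5  (check: 744·1 + 135·(-5) = 69)
  q = 1: r = 66, s = 0 − 1·1 = -1, t = 1 − 1·(-5) = 6  (check: 744·(-1) + 135·6 = 66)
  q = 1: r = 3, s = 1 − 1·(-1) = 2, t = -5 − 1·6 = -11  (check: 744·2 + 135·(-11) = 3)
The row with r = 3 (the gcd) gives the Bezout coefficients s = 2, t = -11.
Result: 744 · (2) + 135 · (-11) = 3.

gcd(744, 135) = 3; s = 2, t = -11 (check: 744·2 + 135·(-11) = 3).


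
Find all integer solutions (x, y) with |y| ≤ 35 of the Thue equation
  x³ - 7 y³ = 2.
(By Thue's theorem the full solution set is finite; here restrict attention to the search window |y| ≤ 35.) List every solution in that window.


The equation is x³ - 7y³ = 2. For fixed y, x³ = 7·y³ + 2, so a solution requires the RHS to be a perfect cube.
Strategy: iterate y from -35 to 35, compute RHS = 7·y³ + 2, and check whether it is a (positive or negative) perfect cube.
Check small values of y:
  y = 0: RHS = 2 is not a perfect cube.
  y = 1: RHS = 9 is not a perfect cube.
  y = -1: RHS = -5 is not a perfect cube.
  y = 2: RHS = 58 is not a perfect cube.
  y = -2: RHS = -54 is not a perfect cube.
  y = 3: RHS = 191 is not a perfect cube.
  y = -3: RHS = -187 is not a perfect cube.
Continuing the search up to |y| = 35 finds no solutions either.
No (x, y) in the scanned range satisfies the equation.

No integer solutions with |y| ≤ 35.


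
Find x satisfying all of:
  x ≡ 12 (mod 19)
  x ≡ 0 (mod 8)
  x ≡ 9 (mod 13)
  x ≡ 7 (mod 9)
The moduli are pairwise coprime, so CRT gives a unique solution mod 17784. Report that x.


Product of moduli M = 19 · 8 · 13 · 9 = 17784.
Merge one congruence at a time:
  Start: x ≡ 12 (mod 19).
  Combine with x ≡ 0 (mod 8); new modulus lcm = 152.
    Write x = 12 + 19·t and substitute into x ≡ 0 (mod 8): 19·t ≡ 0 − 12 = -12 (mod 8).
    Reduce coefficients mod 8: 3·t ≡ 4 (mod 8).
    The inverse of 3 mod 8 is 3 (since 3·3 = 9 = 1·8 + 1), so t ≡ 3·4 = 12 ≡ 4 (mod 8).
    Then x = 12 + 19·4 = 88, valid modulo lcm(19, 8) = 152: x ≡ 88 (mod 152).
  Combine with x ≡ 9 (mod 13); new modulus lcm = 1976.
    Write x = 88 + 152·t and substitute into x ≡ 9 (mod 13): 152·t ≡ 9 − 88 = -79 (mod 13).
    Reduce coefficients mod 13: 9·t ≡ 12 (mod 13).
    The inverse of 9 mod 13 is 3 (since 9·3 = 27 = 2·13 + 1), so t ≡ 3·12 = 36 ≡ 10 (mod 13).
    Then x = 88 + 152·10 = 1608, valid modulo lcm(152, 13) = 1976: x ≡ 1608 (mod 1976).
  Combine with x ≡ 7 (mod 9); new modulus lcm = 17784.
    Write x = 1608 + 1976·t and substitute into x ≡ 7 (mod 9): 1976·t ≡ 7 − 1608 = -1601 (mod 9).
    Reduce coefficients mod 9: 5·t ≡ 1 (mod 9).
    The inverse of 5 mod 9 is 2 (since 5·2 = 10 = 1·9 + 1), so t ≡ 2·1 = 2 ≡ 2 (mod 9).
    Then x = 1608 + 1976·2 = 5560, valid modulo lcm(1976, 9) = 17784: x ≡ 5560 (mod 17784).
Verify against each original: 5560 mod 19 = 12, 5560 mod 8 = 0, 5560 mod 13 = 9, 5560 mod 9 = 7.

x ≡ 5560 (mod 17784).


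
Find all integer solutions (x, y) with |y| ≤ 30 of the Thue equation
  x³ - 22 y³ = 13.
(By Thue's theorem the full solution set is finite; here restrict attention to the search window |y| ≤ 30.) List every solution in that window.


The equation is x³ - 22y³ = 13. For fixed y, x³ = 22·y³ + 13, so a solution requires the RHS to be a perfect cube.
Strategy: iterate y from -30 to 30, compute RHS = 22·y³ + 13, and check whether it is a (positive or negative) perfect cube.
Check small values of y:
  y = 0: RHS = 13 is not a perfect cube.
  y = 1: RHS = 35 is not a perfect cube.
  y = -1: RHS = -9 is not a perfect cube.
  y = 2: RHS = 189 is not a perfect cube.
  y = -2: RHS = -163 is not a perfect cube.
  y = 3: RHS = 607 is not a perfect cube.
  y = -3: RHS = -581 is not a perfect cube.
Continuing the search up to |y| = 30 finds no solutions either.
No (x, y) in the scanned range satisfies the equation.

No integer solutions with |y| ≤ 30.


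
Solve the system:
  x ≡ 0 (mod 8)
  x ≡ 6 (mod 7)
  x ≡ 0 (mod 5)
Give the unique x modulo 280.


Moduli 8, 7, 5 are pairwise coprime; by CRT there is a unique solution modulo M = 8 · 7 · 5 = 280.
Solve pairwise, accumulating the modulus:
  Start with x ≡ 0 (mod 8).
  Combine with x ≡ 6 (mod 7): since gcd(8, 7) = 1, we get a unique residue mod 56.
    Write x = 0 + 8·t and substitute into x ≡ 6 (mod 7): 8·t ≡ 6 − 0 = 6 (mod 7).
    Reduce coefficients mod 7: 1·t ≡ 6 (mod 7).
    So t ≡ 6 (mod 7).
    Then x = 0 + 8·6 = 48, valid modulo lcm(8, 7) = 56: x ≡ 48 (mod 56).
  Combine with x ≡ 0 (mod 5): since gcd(56, 5) = 1, we get a unique residue mod 280.
    Write x = 48 + 56·t and substitute into x ≡ 0 (mod 5): 56·t ≡ 0 − 48 = -48 (mod 5).
    Reduce coefficients mod 5: 1·t ≡ 2 (mod 5).
    So t ≡ 2 (mod 5).
    Then x = 48 + 56·2 = 160, valid modulo lcm(56, 5) = 280: x ≡ 160 (mod 280).
Verify: 160 mod 8 = 0 ✓, 160 mod 7 = 6 ✓, 160 mod 5 = 0 ✓.

x ≡ 160 (mod 280).


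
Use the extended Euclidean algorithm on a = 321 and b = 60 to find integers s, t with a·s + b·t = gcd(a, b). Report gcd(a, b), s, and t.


Euclidean algorithm on (321, 60) — divide until remainder is 0:
  321 = 5 · 60 + 21
  60 = 2 · 21 + 18
  21 = 1 · 18 + 3
  18 = 6 · 3 + 0
gcd(321, 60) = 3.
Track Bezout coefficients alongside the remainders: start with r₀ = 321 = a·1 + b·0 (s = 1, t = 0) and r₁ = 60 = a·0 + b·1 (s = 0, t = 1); each new remainder r_{k+1} = r_{k-1} − q_k·r_k inherits s_{k+1} = s_{k-1} − q_k·s_k, t_{k+1} = t_{k-1} − q_k·t_k, so r_k = a·s_k + b·t_k at every step:
  q = 5: r = 21, s = 1 − 5·0 = 1, t = 0 − 5·1 = -5  (check: 321·1 + 60·(-5) = 21)
  q = 2: r = 18, s = 0 − 2·1 = -2, t = 1 − 2·(-5) = 11  (check: 321·(-2) + 60·11 = 18)
  q = 1: r = 3, s = 1 − 1·(-2) = 3, t = -5 − 1·11 = -16  (check: 321·3 + 60·(-16) = 3)
The row with r = 3 (the gcd) gives the Bezout coefficients s = 3, t = -16.
Result: 321 · (3) + 60 · (-16) = 3.

gcd(321, 60) = 3; s = 3, t = -16 (check: 321·3 + 60·(-16) = 3).


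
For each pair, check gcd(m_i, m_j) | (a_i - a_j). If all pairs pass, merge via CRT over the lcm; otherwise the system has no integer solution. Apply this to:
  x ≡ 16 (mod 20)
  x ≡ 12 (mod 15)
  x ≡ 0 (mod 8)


Moduli 20, 15, 8 are not pairwise coprime, so CRT works modulo lcm(m_i) when all pairwise compatibility conditions hold.
Pairwise compatibility: gcd(m_i, m_j) must divide a_i - a_j for every pair.
Merge one congruence at a time:
  Start: x ≡ 16 (mod 20).
  Combine with x ≡ 12 (mod 15): gcd(20, 15) = 5, and 12 - 16 = -4 is NOT divisible by 5.
    ⇒ system is inconsistent (no integer solution).

No solution (the system is inconsistent).


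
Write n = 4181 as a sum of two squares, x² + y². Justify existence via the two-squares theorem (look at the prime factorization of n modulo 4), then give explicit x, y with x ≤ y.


Step 1: Factor n = 4181 = 37 · 113.
Step 2: Check the mod-4 condition on each prime factor: 37 ≡ 1 (mod 4), exponent 1; 113 ≡ 1 (mod 4), exponent 1.
All primes ≡ 3 (mod 4) appear to even exponent (or don't appear), so by the two-squares theorem n IS expressible as a sum of two squares.
Step 3: Build a representation. Here n = 37 · 113 is a product of primes ≡ 1 (mod 4). Each prime p ≡ 1 (mod 4) is itself a sum of two squares; find a² by testing p − a² for a perfect square:
  37: 37 − 1² = 36 = 6² ⇒ 37 = 1² + 6².
  113: 113 − 1² = 112, 113 − 2² = 109, 113 − 3² = 104, 113 − 4² = 97, 113 − 5² = 88, 113 − 6² = 77, 113 − 7² = 64 = 8² ⇒ 113 = 7² + 8².
  Combine using the Brahmagupta–Fibonacci identity (a² + b²)(c² + d²) = (ac − bd)² + (ad + bc)² = (ac + bd)² + (ad − bc)²:
  37 · 113 = 4181: from (1² + 6²)(7² + 8²), take (1·7 − 6·8, 1·8 + 6·7) = (7 − 48, 8 + 42) = (-41, 50); dropping signs (only squares matter) gives (41, 50); check 41² + 50² = 1681 + 2500 = 4181 ✓.
Step 4: Order so x ≤ y and verify: 41² + 50² = 1681 + 2500 = 4181 = n. ✓

n = 4181 = 41² + 50² (one valid representation with x ≤ y).


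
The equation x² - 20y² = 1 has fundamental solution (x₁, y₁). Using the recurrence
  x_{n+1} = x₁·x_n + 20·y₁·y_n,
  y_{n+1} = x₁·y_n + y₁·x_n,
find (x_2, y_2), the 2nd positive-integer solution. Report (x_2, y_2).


Step 1: Find the fundamental solution (x₁, y₁) of x² - 20y² = 1.
  Expand √20 as a continued fraction. a₀ = ⌊√20⌋ = 4; iterate m_{k+1} = d_k·a_k − m_k, d_{k+1} = (20 − m_{k+1}²)/d_k, a_{k+1} = ⌊(a₀ + m_{k+1})/d_{k+1}⌋ (starting m₀ = 0, d₀ = 1), with convergents p_k = a_k·p_{k-1} + p_{k-2}, q_k = a_k·q_{k-1} + q_{k-2} (p₋₁ = 1, q₋₁ = 0):
  k = 0: a₀ = 4; p₀/q₀ = 4/1; p₀² − 20·q₀² = 16 − 20 = -4.
  k = 1: m = 4, d = 4, a = ⌊(4 + 4)/4⌋ = 2; p/q = (2·4 + 1)/(2·1 + 0) = 9/2; p² − 20·q² = 81 − 80 = 1.
  The first convergent with p² − 20·q² = 1 gives the fundamental solution (x₁, y₁) = (9, 2).
Step 2: Apply the recurrence (x_{n+1}, y_{n+1}) = (x₁x_n + 20y₁y_n, x₁y_n + y₁x_n) repeatedly.
  From (x_1, y_1) = (9, 2): x_2 = 9·9 + 20·2·2 = 161; y_2 = 9·2 + 2·9 = 36.
Step 3: Verify x_2² - 20·y_2² = 25921 - 25920 = 1 (should be 1). ✓

(x_1, y_1) = (9, 2); (x_2, y_2) = (161, 36).


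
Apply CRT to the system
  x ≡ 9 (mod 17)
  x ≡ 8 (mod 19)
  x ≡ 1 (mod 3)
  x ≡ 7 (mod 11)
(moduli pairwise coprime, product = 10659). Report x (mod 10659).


Product of moduli M = 17 · 19 · 3 · 11 = 10659.
Merge one congruence at a time:
  Start: x ≡ 9 (mod 17).
  Combine with x ≡ 8 (mod 19); new modulus lcm = 323.
    Write x = 9 + 17·t and substitute into x ≡ 8 (mod 19): 17·t ≡ 8 − 9 = -1 (mod 19).
    Reduce coefficients mod 19: 17·t ≡ 18 (mod 19).
    The inverse of 17 mod 19 is 9 (since 17·9 = 153 = 8·19 + 1), so t ≡ 9·18 = 162 ≡ 10 (mod 19).
    Then x = 9 + 17·10 = 179, valid modulo lcm(17, 19) = 323: x ≡ 179 (mod 323).
  Combine with x ≡ 1 (mod 3); new modulus lcm = 969.
    Write x = 179 + 323·t and substitute into x ≡ 1 (mod 3): 323·t ≡ 1 − 179 = -178 (mod 3).
    Reduce coefficients mod 3: 2·t ≡ 2 (mod 3).
    The inverse of 2 mod 3 is 2 (since 2·2 = 4 = 1·3 + 1), so t ≡ 2·2 = 4 ≡ 1 (mod 3).
    Then x = 179 + 323·1 = 502, valid modulo lcm(323, 3) = 969: x ≡ 502 (mod 969).
  Combine with x ≡ 7 (mod 11); new modulus lcm = 10659.
    Write x = 502 + 969·t and substitute into x ≡ 7 (mod 11): 969·t ≡ 7 − 502 = -495 (mod 11).
    Reduce coefficients mod 11: 1·t ≡ 0 (mod 11).
    So t ≡ 0 (mod 11).
    Then x = 502 + 969·0 = 502, valid modulo lcm(969, 11) = 10659: x ≡ 502 (mod 10659).
Verify against each original: 502 mod 17 = 9, 502 mod 19 = 8, 502 mod 3 = 1, 502 mod 11 = 7.

x ≡ 502 (mod 10659).


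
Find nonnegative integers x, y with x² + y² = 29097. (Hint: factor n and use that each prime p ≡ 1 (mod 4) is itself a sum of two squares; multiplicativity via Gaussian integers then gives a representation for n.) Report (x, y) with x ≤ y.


Step 1: Factor n = 29097 = 3^2 · 53 · 61.
Step 2: Check the mod-4 condition on each prime factor: 3 ≡ 3 (mod 4), exponent 2 (must be even); 53 ≡ 1 (mod 4), exponent 1; 61 ≡ 1 (mod 4), exponent 1.
All primes ≡ 3 (mod 4) appear to even exponent (or don't appear), so by the two-squares theorem n IS expressible as a sum of two squares.
Step 3: Build a representation. Group n = k² · m with k = 3 and m = 53 · 61 = 3233 (a product of primes ≡ 1 (mod 4)); a representation of m scales to one of n via (k·x)² + (k·y)² = k²(x² + y²). Each prime p ≡ 1 (mod 4) is itself a sum of two squares; find a² by testing p − a² for a perfect square:
  53: 53 − 1² = 52, 53 − 2² = 49 = 7² ⇒ 53 = 2² + 7².
  61: 61 − 1² = 60, 61 − 2² = 57, 61 − 3² = 52, 61 − 4² = 45, 61 − 5² = 36 = 6² ⇒ 61 = 5² + 6².
  Combine using the Brahmagupta–Fibonacci identity (a² + b²)(c² + d²) = (ac − bd)² + (ad + bc)² = (ac + bd)² + (ad − bc)²:
  53 · 61 = 3233: from (2² + 7²)(5² + 6²), take (2·5 − 7·6, 2·6 + 7·5) = (10 − 42, 12 + 35) = (-32, 47); dropping signs (only squares matter) gives (32, 47); check 32² + 47² = 1024 + 2209 = 3233 ✓.
  Scale by k = 3: (3·32, 3·47) = (96, 141).
Step 4: Order so x ≤ y and verify: 96² + 141² = 9216 + 19881 = 29097 = n. ✓

n = 29097 = 96² + 141² (one valid representation with x ≤ y).


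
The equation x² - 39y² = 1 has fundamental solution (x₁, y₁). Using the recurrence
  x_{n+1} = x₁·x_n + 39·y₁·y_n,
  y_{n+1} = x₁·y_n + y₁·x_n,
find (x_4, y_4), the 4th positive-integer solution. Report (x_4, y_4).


Step 1: Find the fundamental solution (x₁, y₁) of x² - 39y² = 1.
  Expand √39 as a continued fraction. a₀ = ⌊√39⌋ = 6; iterate m_{k+1} = d_k·a_k − m_k, d_{k+1} = (39 − m_{k+1}²)/d_k, a_{k+1} = ⌊(a₀ + m_{k+1})/d_{k+1}⌋ (starting m₀ = 0, d₀ = 1), with convergents p_k = a_k·p_{k-1} + p_{k-2}, q_k = a_k·q_{k-1} + q_{k-2} (p₋₁ = 1, q₋₁ = 0):
  k = 0: a₀ = 6; p₀/q₀ = 6/1; p₀² − 39·q₀² = 36 − 39 = -3.
  k = 1: m = 6, d = 3, a = ⌊(6 + 6)/3⌋ = 4; p/q = (4·6 + 1)/(4·1 + 0) = 25/4; p² − 39·q² = 625 − 624 = 1.
  The first convergent with p² − 39·q² = 1 gives the fundamental solution (x₁, y₁) = (25, 4).
Step 2: Apply the recurrence (x_{n+1}, y_{n+1}) = (x₁x_n + 39y₁y_n, x₁y_n + y₁x_n) repeatedly.
  From (x_1, y_1) = (25, 4): x_2 = 25·25 + 39·4·4 = 1249; y_2 = 25·4 + 4·25 = 200.
  From (x_2, y_2) = (1249, 200): x_3 = 25·1249 + 39·4·200 = 62425; y_3 = 25·200 + 4·1249 = 9996.
  From (x_3, y_3) = (62425, 9996): x_4 = 25·62425 + 39·4·9996 = 3120001; y_4 = 25·9996 + 4·62425 = 499600.
Step 3: Verify x_4² - 39·y_4² = 9734406240001 - 9734406240000 = 1 (should be 1). ✓

(x_1, y_1) = (25, 4); (x_4, y_4) = (3120001, 499600).


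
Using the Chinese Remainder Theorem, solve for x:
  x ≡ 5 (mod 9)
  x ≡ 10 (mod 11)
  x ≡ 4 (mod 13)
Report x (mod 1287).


Moduli 9, 11, 13 are pairwise coprime; by CRT there is a unique solution modulo M = 9 · 11 · 13 = 1287.
Solve pairwise, accumulating the modulus:
  Start with x ≡ 5 (mod 9).
  Combine with x ≡ 10 (mod 11): since gcd(9, 11) = 1, we get a unique residue mod 99.
    Write x = 5 + 9·t and substitute into x ≡ 10 (mod 11): 9·t ≡ 10 − 5 = 5 (mod 11).
    The inverse of 9 mod 11 is 5 (since 9·5 = 45 = 4·11 + 1), so t ≡ 5·5 = 25 ≡ 3 (mod 11).
    Then x = 5 + 9·3 = 32, valid modulo lcm(9, 11) = 99: x ≡ 32 (mod 99).
  Combine with x ≡ 4 (mod 13): since gcd(99, 13) = 1, we get a unique residue mod 1287.
    Write x = 32 + 99·t and substitute into x ≡ 4 (mod 13): 99·t ≡ 4 − 32 = -28 (mod 13).
    Reduce coefficients mod 13: 8·t ≡ 11 (mod 13).
    The inverse of 8 mod 13 is 5 (since 8·5 = 40 = 3·13 + 1), so t ≡ 5·11 = 55 ≡ 3 (mod 13).
    Then x = 32 + 99·3 = 329, valid modulo lcm(99, 13) = 1287: x ≡ 329 (mod 1287).
Verify: 329 mod 9 = 5 ✓, 329 mod 11 = 10 ✓, 329 mod 13 = 4 ✓.

x ≡ 329 (mod 1287).


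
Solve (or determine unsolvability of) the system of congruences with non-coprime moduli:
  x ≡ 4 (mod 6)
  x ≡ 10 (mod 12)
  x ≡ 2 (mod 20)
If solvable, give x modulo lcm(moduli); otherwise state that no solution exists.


Moduli 6, 12, 20 are not pairwise coprime, so CRT works modulo lcm(m_i) when all pairwise compatibility conditions hold.
Pairwise compatibility: gcd(m_i, m_j) must divide a_i - a_j for every pair.
Merge one congruence at a time:
  Start: x ≡ 4 (mod 6).
  Combine with x ≡ 10 (mod 12): gcd(6, 12) = 6; 10 - 4 = 6, which IS divisible by 6, so compatible.
    Write x = 4 + 6·t and substitute into x ≡ 10 (mod 12): 6·t ≡ 10 − 4 = 6 (mod 12).
    Divide the congruence (and modulus) by g = 6: 1·t ≡ 1 (mod 2).
    So t ≡ 1 (mod 2).
    Then x = 4 + 6·1 = 10, valid modulo lcm(6, 12) = 12: x ≡ 10 (mod 12).
  Combine with x ≡ 2 (mod 20): gcd(12, 20) = 4; 2 - 10 = -8, which IS divisible by 4, so compatible.
    Write x = 10 + 12·t and substitute into x ≡ 2 (mod 20): 12·t ≡ 2 − 10 = -8 (mod 20).
    Divide the congruence (and modulus) by g = 4: 3·t ≡ -2 (mod 5).
    Reduce coefficients mod 5: 3·t ≡ 3 (mod 5).
    The inverse of 3 mod 5 is 2 (since 3·2 = 6 = 1·5 + 1), so t ≡ 2·3 = 6 ≡ 1 (mod 5).
    Then x = 10 + 12·1 = 22, valid modulo lcm(12, 20) = 60: x ≡ 22 (mod 60).
Verify: 22 mod 6 = 4, 22 mod 12 = 10, 22 mod 20 = 2.

x ≡ 22 (mod 60).


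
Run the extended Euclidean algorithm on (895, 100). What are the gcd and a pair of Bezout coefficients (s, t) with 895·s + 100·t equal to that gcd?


Euclidean algorithm on (895, 100) — divide until remainder is 0:
  895 = 8 · 100 + 95
  100 = 1 · 95 + 5
  95 = 19 · 5 + 0
gcd(895, 100) = 5.
Track Bezout coefficients alongside the remainders: start with r₀ = 895 = a·1 + b·0 (s = 1, t = 0) and r₁ = 100 = a·0 + b·1 (s = 0, t = 1); each new remainder r_{k+1} = r_{k-1} − q_k·r_k inherits s_{k+1} = s_{k-1} − q_k·s_k, t_{k+1} = t_{k-1} − q_k·t_k, so r_k = a·s_k + b·t_k at every step:
  q = 8: r = 95, s = 1 − 8·0 = 1, t = 0 − 8·1 = -8  (check: 895·1 + 100·(-8) = 95)
  q = 1: r = 5, s = 0 − 1·1 = -1, t = 1 − 1·(-8) = 9  (check: 895·(-1) + 100·9 = 5)
The row with r = 5 (the gcd) gives the Bezout coefficients s = -1, t = 9.
Result: 895 · (-1) + 100 · (9) = 5.

gcd(895, 100) = 5; s = -1, t = 9 (check: 895·(-1) + 100·9 = 5).


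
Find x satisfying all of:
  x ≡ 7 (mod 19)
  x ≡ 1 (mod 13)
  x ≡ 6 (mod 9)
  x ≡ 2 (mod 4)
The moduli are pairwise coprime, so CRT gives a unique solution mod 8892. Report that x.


Product of moduli M = 19 · 13 · 9 · 4 = 8892.
Merge one congruence at a time:
  Start: x ≡ 7 (mod 19).
  Combine with x ≡ 1 (mod 13); new modulus lcm = 247.
    Write x = 7 + 19·t and substitute into x ≡ 1 (mod 13): 19·t ≡ 1 − 7 = -6 (mod 13).
    Reduce coefficients mod 13: 6·t ≡ 7 (mod 13).
    The inverse of 6 mod 13 is 11 (since 6·11 = 66 = 5·13 + 1), so t ≡ 11·7 = 77 ≡ 12 (mod 13).
    Then x = 7 + 19·12 = 235, valid modulo lcm(19, 13) = 247: x ≡ 235 (mod 247).
  Combine with x ≡ 6 (mod 9); new modulus lcm = 2223.
    Write x = 235 + 247·t and substitute into x ≡ 6 (mod 9): 247·t ≡ 6 − 235 = -229 (mod 9).
    Reduce coefficients mod 9: 4·t ≡ 5 (mod 9).
    The inverse of 4 mod 9 is 7 (since 4·7 = 28 = 3·9 + 1), so t ≡ 7·5 = 35 ≡ 8 (mod 9).
    Then x = 235 + 247·8 = 2211, valid modulo lcm(247, 9) = 2223: x ≡ 2211 (mod 2223).
  Combine with x ≡ 2 (mod 4); new modulus lcm = 8892.
    Write x = 2211 + 2223·t and substitute into x ≡ 2 (mod 4): 2223·t ≡ 2 − 2211 = -2209 (mod 4).
    Reduce coefficients mod 4: 3·t ≡ 3 (mod 4).
    The inverse of 3 mod 4 is 3 (since 3·3 = 9 = 2·4 + 1), so t ≡ 3·3 = 9 ≡ 1 (mod 4).
    Then x = 2211 + 2223·1 = 4434, valid modulo lcm(2223, 4) = 8892: x ≡ 4434 (mod 8892).
Verify against each original: 4434 mod 19 = 7, 4434 mod 13 = 1, 4434 mod 9 = 6, 4434 mod 4 = 2.

x ≡ 4434 (mod 8892).


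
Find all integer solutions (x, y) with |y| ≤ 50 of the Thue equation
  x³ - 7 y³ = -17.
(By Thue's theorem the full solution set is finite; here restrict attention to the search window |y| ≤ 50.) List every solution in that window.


The equation is x³ - 7y³ = -17. For fixed y, x³ = 7·y³ − 17, so a solution requires the RHS to be a perfect cube.
Strategy: iterate y from -50 to 50, compute RHS = 7·y³ − 17, and check whether it is a (positive or negative) perfect cube.
Check small values of y:
  y = 0: RHS = -17 is not a perfect cube.
  y = 1: RHS = -10 is not a perfect cube.
  y = -1: RHS = -24 is not a perfect cube.
  y = 2: RHS = 39 is not a perfect cube.
  y = -2: RHS = -73 is not a perfect cube.
  y = 3: RHS = 172 is not a perfect cube.
  y = -3: RHS = -206 is not a perfect cube.
Continuing the search up to |y| = 50 finds no solutions either.
No (x, y) in the scanned range satisfies the equation.

No integer solutions with |y| ≤ 50.


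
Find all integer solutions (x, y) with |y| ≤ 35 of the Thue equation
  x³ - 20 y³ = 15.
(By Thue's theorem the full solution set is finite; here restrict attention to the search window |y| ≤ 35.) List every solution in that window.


The equation is x³ - 20y³ = 15. For fixed y, x³ = 20·y³ + 15, so a solution requires the RHS to be a perfect cube.
Strategy: iterate y from -35 to 35, compute RHS = 20·y³ + 15, and check whether it is a (positive or negative) perfect cube.
Check small values of y:
  y = 0: RHS = 15 is not a perfect cube.
  y = 1: RHS = 35 is not a perfect cube.
  y = -1: RHS = -5 is not a perfect cube.
  y = 2: RHS = 175 is not a perfect cube.
  y = -2: RHS = -145 is not a perfect cube.
  y = 3: RHS = 555 is not a perfect cube.
  y = -3: RHS = -525 is not a perfect cube.
Continuing the search up to |y| = 35 finds no solutions either.
No (x, y) in the scanned range satisfies the equation.

No integer solutions with |y| ≤ 35.


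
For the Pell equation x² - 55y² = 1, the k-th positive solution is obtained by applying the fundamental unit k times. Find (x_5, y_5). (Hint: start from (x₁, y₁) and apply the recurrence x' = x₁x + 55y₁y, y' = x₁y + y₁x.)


Step 1: Find the fundamental solution (x₁, y₁) of x² - 55y² = 1.
  Expand √55 as a continued fraction. a₀ = ⌊√55⌋ = 7; iterate m_{k+1} = d_k·a_k − m_k, d_{k+1} = (55 − m_{k+1}²)/d_k, a_{k+1} = ⌊(a₀ + m_{k+1})/d_{k+1}⌋ (starting m₀ = 0, d₀ = 1), with convergents p_k = a_k·p_{k-1} + p_{k-2}, q_k = a_k·q_{k-1} + q_{k-2} (p₋₁ = 1, q₋₁ = 0):
  k = 0: a₀ = 7; p₀/q₀ = 7/1; p₀² − 55·q₀² = 49 − 55 = -6.
  k = 1: m = 7, d = 6, a = ⌊(7 + 7)/6⌋ = 2; p/q = (2·7 + 1)/(2·1 + 0) = 15/2; p² − 55·q² = 225 − 220 = 5.
  k = 2: m = 5, d = 5, a = ⌊(7 + 5)/5⌋ = 2; p/q = (2·15 + 7)/(2·2 + 1) = 37/5; p² − 55·q² = 1369 − 1375 = -6.
  k = 3: m = 5, d = 6, a = ⌊(7 + 5)/6⌋ = 2; p/q = (2·37 + 15)/(2·5 + 2) = 89/12; p² − 55·q² = 7921 − 7920 = 1.
  The first convergent with p² − 55·q² = 1 gives the fundamental solution (x₁, y₁) = (89, 12).
Step 2: Apply the recurrence (x_{n+1}, y_{n+1}) = (x₁x_n + 55y₁y_n, x₁y_n + y₁x_n) repeatedly.
  From (x_1, y_1) = (89, 12): x_2 = 89·89 + 55·12·12 = 15841; y_2 = 89·12 + 12·89 = 2136.
  From (x_2, y_2) = (15841, 2136): x_3 = 89·15841 + 55·12·2136 = 2819609; y_3 = 89·2136 + 12·15841 = 380196.
  From (x_3, y_3) = (2819609, 380196): x_4 = 89·2819609 + 55·12·380196 = 501874561; y_4 = 89·380196 + 12·2819609 = 67672752.
  From (x_4, y_4) = (501874561, 67672752): x_5 = 89·501874561 + 55·12·67672752 = 89330852249; y_5 = 89·67672752 + 12·501874561 = 12045369660.
Step 3: Verify x_5² - 55·y_5² = 7980001163532668358001 - 7980001163532668358000 = 1 (should be 1). ✓

(x_1, y_1) = (89, 12); (x_5, y_5) = (89330852249, 12045369660).


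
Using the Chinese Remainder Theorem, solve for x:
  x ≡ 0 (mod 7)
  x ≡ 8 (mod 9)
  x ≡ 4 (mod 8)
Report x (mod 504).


Moduli 7, 9, 8 are pairwise coprime; by CRT there is a unique solution modulo M = 7 · 9 · 8 = 504.
Solve pairwise, accumulating the modulus:
  Start with x ≡ 0 (mod 7).
  Combine with x ≡ 8 (mod 9): since gcd(7, 9) = 1, we get a unique residue mod 63.
    Write x = 0 + 7·t and substitute into x ≡ 8 (mod 9): 7·t ≡ 8 − 0 = 8 (mod 9).
    The inverse of 7 mod 9 is 4 (since 7·4 = 28 = 3·9 + 1), so t ≡ 4·8 = 32 ≡ 5 (mod 9).
    Then x = 0 + 7·5 = 35, valid modulo lcm(7, 9) = 63: x ≡ 35 (mod 63).
  Combine with x ≡ 4 (mod 8): since gcd(63, 8) = 1, we get a unique residue mod 504.
    Write x = 35 + 63·t and substitute into x ≡ 4 (mod 8): 63·t ≡ 4 − 35 = -31 (mod 8).
    Reduce coefficients mod 8: 7·t ≡ 1 (mod 8).
    The inverse of 7 mod 8 is 7 (since 7·7 = 49 = 6·8 + 1), so t ≡ 7·1 = 7 ≡ 7 (mod 8).
    Then x = 35 + 63·7 = 476, valid modulo lcm(63, 8) = 504: x ≡ 476 (mod 504).
Verify: 476 mod 7 = 0 ✓, 476 mod 9 = 8 ✓, 476 mod 8 = 4 ✓.

x ≡ 476 (mod 504).


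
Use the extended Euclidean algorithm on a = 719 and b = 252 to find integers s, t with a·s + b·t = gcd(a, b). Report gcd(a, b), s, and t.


Euclidean algorithm on (719, 252) — divide until remainder is 0:
  719 = 2 · 252 + 215
  252 = 1 · 215 + 37
  215 = 5 · 37 + 30
  37 = 1 · 30 + 7
  30 = 4 · 7 + 2
  7 = 3 · 2 + 1
  2 = 2 · 1 + 0
gcd(719, 252) = 1.
Track Bezout coefficients alongside the remainders: start with r₀ = 719 = a·1 + b·0 (s = 1, t = 0) and r₁ = 252 = a·0 + b·1 (s = 0, t = 1); each new remainder r_{k+1} = r_{k-1} − q_k·r_k inherits s_{k+1} = s_{k-1} − q_k·s_k, t_{k+1} = t_{k-1} − q_k·t_k, so r_k = a·s_k + b·t_k at every step:
  q = 2: r = 215, s = 1 − 2·0 = 1, t = 0 − 2·1 = -2  (check: 719·1 + 252·(-2) = 215)
  q = 1: r = 37, s = 0 − 1·1 = -1, t = 1 − 1·(-2) = 3  (check: 719·(-1) + 252·3 = 37)
  q = 5: r = 30, s = 1 − 5·(-1) = 6, t = -2 − 5·3 = -17  (check: 719·6 + 252·(-17) = 30)
  q = 1: r = 7, s = -1 − 1·6 = -7, t = 3 − 1·(-17) = 20  (check: 719·(-7) + 252·20 = 7)
  q = 4: r = 2, s = 6 − 4·(-7) = 34, t = -17 − 4·20 = -97  (check: 719·34 + 252·(-97) = 2)
  q = 3: r = 1, s = -7 − 3·34 = -109, t = 20 − 3·(-97) = 311  (check: 719·(-109) + 252·311 = 1)
The row with r = 1 (the gcd) gives the Bezout coefficients s = -109, t = 311.
Result: 719 · (-109) + 252 · (311) = 1.

gcd(719, 252) = 1; s = -109, t = 311 (check: 719·(-109) + 252·311 = 1).


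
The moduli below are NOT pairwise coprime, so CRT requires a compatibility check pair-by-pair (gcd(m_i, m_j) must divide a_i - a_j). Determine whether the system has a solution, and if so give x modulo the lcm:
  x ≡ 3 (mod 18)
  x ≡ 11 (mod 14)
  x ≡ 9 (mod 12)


Moduli 18, 14, 12 are not pairwise coprime, so CRT works modulo lcm(m_i) when all pairwise compatibility conditions hold.
Pairwise compatibility: gcd(m_i, m_j) must divide a_i - a_j for every pair.
Merge one congruence at a time:
  Start: x ≡ 3 (mod 18).
  Combine with x ≡ 11 (mod 14): gcd(18, 14) = 2; 11 - 3 = 8, which IS divisible by 2, so compatible.
    Write x = 3 + 18·t and substitute into x ≡ 11 (mod 14): 18·t ≡ 11 − 3 = 8 (mod 14).
    Divide the congruence (and modulus) by g = 2: 9·t ≡ 4 (mod 7).
    Reduce coefficients mod 7: 2·t ≡ 4 (mod 7).
    The inverse of 2 mod 7 is 4 (since 2·4 = 8 = 1·7 + 1), so t ≡ 4·4 = 16 ≡ 2 (mod 7).
    Then x = 3 + 18·2 = 39, valid modulo lcm(18, 14) = 126: x ≡ 39 (mod 126).
  Combine with x ≡ 9 (mod 12): gcd(126, 12) = 6; 9 - 39 = -30, which IS divisible by 6, so compatible.
    Write x = 39 + 126·t and substitute into x ≡ 9 (mod 12): 126·t ≡ 9 − 39 = -30 (mod 12).
    Divide the congruence (and modulus) by g = 6: 21·t ≡ -5 (mod 2).
    Reduce coefficients mod 2: 1·t ≡ 1 (mod 2).
    So t ≡ 1 (mod 2).
    Then x = 39 + 126·1 = 165, valid modulo lcm(126, 12) = 252: x ≡ 165 (mod 252).
Verify: 165 mod 18 = 3, 165 mod 14 = 11, 165 mod 12 = 9.

x ≡ 165 (mod 252).


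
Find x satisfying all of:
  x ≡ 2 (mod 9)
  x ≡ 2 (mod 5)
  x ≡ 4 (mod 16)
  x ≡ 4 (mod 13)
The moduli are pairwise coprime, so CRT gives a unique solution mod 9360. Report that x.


Product of moduli M = 9 · 5 · 16 · 13 = 9360.
Merge one congruence at a time:
  Start: x ≡ 2 (mod 9).
  Combine with x ≡ 2 (mod 5); new modulus lcm = 45.
    Write x = 2 + 9·t and substitute into x ≡ 2 (mod 5): 9·t ≡ 2 − 2 = 0 (mod 5).
    Reduce coefficients mod 5: 4·t ≡ 0 (mod 5).
    The inverse of 4 mod 5 is 4 (since 4·4 = 16 = 3·5 + 1), so t ≡ 4·0 = 0 ≡ 0 (mod 5).
    Then x = 2 + 9·0 = 2, valid modulo lcm(9, 5) = 45: x ≡ 2 (mod 45).
  Combine with x ≡ 4 (mod 16); new modulus lcm = 720.
    Write x = 2 + 45·t and substitute into x ≡ 4 (mod 16): 45·t ≡ 4 − 2 = 2 (mod 16).
    Reduce coefficients mod 16: 13·t ≡ 2 (mod 16).
    The inverse of 13 mod 16 is 5 (since 13·5 = 65 = 4·16 + 1), so t ≡ 5·2 = 10 ≡ 10 (mod 16).
    Then x = 2 + 45·10 = 452, valid modulo lcm(45, 16) = 720: x ≡ 452 (mod 720).
  Combine with x ≡ 4 (mod 13); new modulus lcm = 9360.
    Write x = 452 + 720·t and substitute into x ≡ 4 (mod 13): 720·t ≡ 4 − 452 = -448 (mod 13).
    Reduce coefficients mod 13: 5·t ≡ 7 (mod 13).
    The inverse of 5 mod 13 is 8 (since 5·8 = 40 = 3·13 + 1), so t ≡ 8·7 = 56 ≡ 4 (mod 13).
    Then x = 452 + 720·4 = 3332, valid modulo lcm(720, 13) = 9360: x ≡ 3332 (mod 9360).
Verify against each original: 3332 mod 9 = 2, 3332 mod 5 = 2, 3332 mod 16 = 4, 3332 mod 13 = 4.

x ≡ 3332 (mod 9360).
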